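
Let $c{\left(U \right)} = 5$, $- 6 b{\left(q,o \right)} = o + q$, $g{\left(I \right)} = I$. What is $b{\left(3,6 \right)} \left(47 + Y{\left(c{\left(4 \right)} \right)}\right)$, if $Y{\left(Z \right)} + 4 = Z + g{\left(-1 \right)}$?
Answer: $- \frac{141}{2} \approx -70.5$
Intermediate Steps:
$b{\left(q,o \right)} = - \frac{o}{6} - \frac{q}{6}$ ($b{\left(q,o \right)} = - \frac{o + q}{6} = - \frac{o}{6} - \frac{q}{6}$)
$Y{\left(Z \right)} = -5 + Z$ ($Y{\left(Z \right)} = -4 + \left(Z - 1\right) = -4 + \left(-1 + Z\right) = -5 + Z$)
$b{\left(3,6 \right)} \left(47 + Y{\left(c{\left(4 \right)} \right)}\right) = \left(\left(- \frac{1}{6}\right) 6 - \frac{1}{2}\right) \left(47 + \left(-5 + 5\right)\right) = \left(-1 - \frac{1}{2}\right) \left(47 + 0\right) = \left(- \frac{3}{2}\right) 47 = - \frac{141}{2}$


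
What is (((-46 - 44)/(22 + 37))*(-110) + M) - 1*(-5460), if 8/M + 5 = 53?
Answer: 1992299/354 ≈ 5628.0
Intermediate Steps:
M = ⅙ (M = 8/(-5 + 53) = 8/48 = 8*(1/48) = ⅙ ≈ 0.16667)
(((-46 - 44)/(22 + 37))*(-110) + M) - 1*(-5460) = (((-46 - 44)/(22 + 37))*(-110) + ⅙) - 1*(-5460) = (-90/59*(-110) + ⅙) + 5460 = (9900/59 + ⅙) + 5460 = 59459/354 + 5460 = 1992299/354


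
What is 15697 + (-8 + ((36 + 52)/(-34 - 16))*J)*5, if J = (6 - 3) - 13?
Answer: 15745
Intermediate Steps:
J = -10 (J = 3 - 13 = -10)
15697 + (-8 + ((36 + 52)/(-34 - 16))*J)*5 = 15697 + (-8 + ((36 + 52)/(-34 - 16))*(-10))*5 = 15697 + (-8 + (88/(-50))*(-10))*5 = 15697 + (-8 + (88*(-1/50))*(-10))*5 = 15697 + (-8 - 44/25*(-10))*5 = 15697 + (-8 + 88/5)*5 = 15697 + (48/5)*5 = 15697 + 48 = 15745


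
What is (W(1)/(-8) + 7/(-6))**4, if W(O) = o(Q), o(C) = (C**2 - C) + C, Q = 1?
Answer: 923521/331776 ≈ 2.7836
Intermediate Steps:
o(C) = C**2
W(O) = 1 (W(O) = 1**2 = 1)
(W(1)/(-8) + 7/(-6))**4 = (1/(-8) + 7/(-6))**4 = (1*(-1/8) + 7*(-1/6))**4 = (-1/8 - 7/6)**4 = (-31/24)**4 = 923521/331776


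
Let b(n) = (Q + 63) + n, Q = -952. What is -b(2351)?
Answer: -1462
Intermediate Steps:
b(n) = -889 + n (b(n) = (-952 + 63) + n = -889 + n)
-b(2351) = -(-889 + 2351) = -1*1462 = -1462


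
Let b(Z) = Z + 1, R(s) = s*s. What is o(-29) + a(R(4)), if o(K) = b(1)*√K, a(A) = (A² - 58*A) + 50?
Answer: -622 + 2*I*√29 ≈ -622.0 + 10.77*I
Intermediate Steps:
R(s) = s²
b(Z) = 1 + Z
a(A) = 50 + A² - 58*A
o(K) = 2*√K (o(K) = (1 + 1)*√K = 2*√K)
o(-29) + a(R(4)) = 2*√(-29) + (50 + (4²)² - 58*4²) = 2*(I*√29) + (50 + 16² - 58*16) = 2*I*√29 + (50 + 256 - 928) = 2*I*√29 - 622 = -622 + 2*I*√29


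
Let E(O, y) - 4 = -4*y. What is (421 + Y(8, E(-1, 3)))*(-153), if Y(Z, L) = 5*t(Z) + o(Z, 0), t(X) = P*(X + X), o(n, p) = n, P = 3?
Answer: -102357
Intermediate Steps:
E(O, y) = 4 - 4*y
t(X) = 6*X (t(X) = 3*(X + X) = 3*(2*X) = 6*X)
Y(Z, L) = 31*Z (Y(Z, L) = 5*(6*Z) + Z = 30*Z + Z = 31*Z)
(421 + Y(8, E(-1, 3)))*(-153) = (421 + 31*8)*(-153) = (421 + 248)*(-153) = 669*(-153) = -102357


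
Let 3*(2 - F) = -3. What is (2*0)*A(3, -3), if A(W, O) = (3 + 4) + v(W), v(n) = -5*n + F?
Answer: 0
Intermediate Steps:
F = 3 (F = 2 - 1/3*(-3) = 2 + 1 = 3)
v(n) = 3 - 5*n (v(n) = -5*n + 3 = 3 - 5*n)
A(W, O) = 10 - 5*W (A(W, O) = (3 + 4) + (3 - 5*W) = 7 + (3 - 5*W) = 10 - 5*W)
(2*0)*A(3, -3) = (2*0)*(10 - 5*3) = 0*(10 - 15) = 0*(-5) = 0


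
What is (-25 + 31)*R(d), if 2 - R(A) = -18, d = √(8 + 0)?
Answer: 120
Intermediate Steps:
d = 2*√2 (d = √8 = 2*√2 ≈ 2.8284)
R(A) = 20 (R(A) = 2 - 1*(-18) = 2 + 18 = 20)
(-25 + 31)*R(d) = (-25 + 31)*20 = 6*20 = 120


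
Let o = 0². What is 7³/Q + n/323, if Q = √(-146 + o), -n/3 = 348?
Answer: -1044/323 - 343*I*√146/146 ≈ -3.2322 - 28.387*I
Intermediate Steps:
n = -1044 (n = -3*348 = -1044)
o = 0
Q = I*√146 (Q = √(-146 + 0) = √(-146) = I*√146 ≈ 12.083*I)
7³/Q + n/323 = 7³/((I*√146)) - 1044/323 = 343*(-I*√146/146) - 1044*1/323 = -343*I*√146/146 - 1044/323 = -1044/323 - 343*I*√146/146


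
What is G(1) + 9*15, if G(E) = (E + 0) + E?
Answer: 137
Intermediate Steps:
G(E) = 2*E (G(E) = E + E = 2*E)
G(1) + 9*15 = 2*1 + 9*15 = 2 + 135 = 137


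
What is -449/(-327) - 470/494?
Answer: 34058/80769 ≈ 0.42167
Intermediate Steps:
-449/(-327) - 470/494 = -449*(-1/327) - 470*1/494 = 449/327 - 235/247 = 34058/80769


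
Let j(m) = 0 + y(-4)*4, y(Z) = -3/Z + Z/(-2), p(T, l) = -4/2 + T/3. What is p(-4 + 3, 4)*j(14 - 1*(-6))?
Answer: -77/3 ≈ -25.667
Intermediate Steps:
p(T, l) = -2 + T/3 (p(T, l) = -4*1/2 + T*(1/3) = -2 + T/3)
y(Z) = -3/Z - Z/2 (y(Z) = -3/Z + Z*(-1/2) = -3/Z - Z/2)
j(m) = 11 (j(m) = 0 + (-3/(-4) - 1/2*(-4))*4 = 0 + (-3*(-1/4) + 2)*4 = 0 + (3/4 + 2)*4 = 0 + (11/4)*4 = 0 + 11 = 11)
p(-4 + 3, 4)*j(14 - 1*(-6)) = (-2 + (-4 + 3)/3)*11 = (-2 + (1/3)*(-1))*11 = (-2 - 1/3)*11 = -7/3*11 = -77/3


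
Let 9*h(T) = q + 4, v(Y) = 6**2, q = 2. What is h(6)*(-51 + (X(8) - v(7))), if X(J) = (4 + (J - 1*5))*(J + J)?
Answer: 50/3 ≈ 16.667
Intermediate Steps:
v(Y) = 36
h(T) = 2/3 (h(T) = (2 + 4)/9 = (1/9)*6 = 2/3)
X(J) = 2*J*(-1 + J) (X(J) = (4 + (J - 5))*(2*J) = (4 + (-5 + J))*(2*J) = (-1 + J)*(2*J) = 2*J*(-1 + J))
h(6)*(-51 + (X(8) - v(7))) = 2*(-51 + (2*8*(-1 + 8) - 1*36))/3 = 2*(-51 + (2*8*7 - 36))/3 = 2*(-51 + (112 - 36))/3 = 2*(-51 + 76)/3 = (2/3)*25 = 50/3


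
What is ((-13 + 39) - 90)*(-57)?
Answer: 3648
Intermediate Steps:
((-13 + 39) - 90)*(-57) = (26 - 90)*(-57) = -64*(-57) = 3648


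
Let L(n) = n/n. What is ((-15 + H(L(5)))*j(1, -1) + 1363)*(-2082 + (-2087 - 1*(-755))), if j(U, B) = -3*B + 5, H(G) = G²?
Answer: -4270914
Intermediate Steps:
L(n) = 1
j(U, B) = 5 - 3*B
((-15 + H(L(5)))*j(1, -1) + 1363)*(-2082 + (-2087 - 1*(-755))) = ((-15 + 1²)*(5 - 3*(-1)) + 1363)*(-2082 + (-2087 - 1*(-755))) = ((-15 + 1)*(5 + 3) + 1363)*(-2082 + (-2087 + 755)) = (-14*8 + 1363)*(-2082 - 1332) = (-112 + 1363)*(-3414) = 1251*(-3414) = -4270914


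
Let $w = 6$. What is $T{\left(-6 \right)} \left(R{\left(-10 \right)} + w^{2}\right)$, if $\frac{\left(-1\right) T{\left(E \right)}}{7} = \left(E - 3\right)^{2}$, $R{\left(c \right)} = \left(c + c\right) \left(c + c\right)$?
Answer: $-247212$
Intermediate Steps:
$R{\left(c \right)} = 4 c^{2}$ ($R{\left(c \right)} = 2 c 2 c = 4 c^{2}$)
$T{\left(E \right)} = - 7 \left(-3 + E\right)^{2}$ ($T{\left(E \right)} = - 7 \left(E - 3\right)^{2} = - 7 \left(-3 + E\right)^{2}$)
$T{\left(-6 \right)} \left(R{\left(-10 \right)} + w^{2}\right) = - 7 \left(-3 - 6\right)^{2} \left(4 \left(-10\right)^{2} + 6^{2}\right) = - 7 \left(-9\right)^{2} \left(4 \cdot 100 + 36\right) = \left(-7\right) 81 \left(400 + 36\right) = \left(-567\right) 436 = -247212$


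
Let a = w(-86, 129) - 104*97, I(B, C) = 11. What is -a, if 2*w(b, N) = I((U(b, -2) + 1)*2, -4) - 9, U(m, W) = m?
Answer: 10087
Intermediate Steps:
w(b, N) = 1 (w(b, N) = (11 - 9)/2 = (½)*2 = 1)
a = -10087 (a = 1 - 104*97 = 1 - 1*10088 = 1 - 10088 = -10087)
-a = -1*(-10087) = 10087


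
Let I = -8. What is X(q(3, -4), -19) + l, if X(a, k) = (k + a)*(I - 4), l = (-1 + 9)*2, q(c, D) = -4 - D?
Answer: 244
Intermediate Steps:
l = 16 (l = 8*2 = 16)
X(a, k) = -12*a - 12*k (X(a, k) = (k + a)*(-8 - 4) = (a + k)*(-12) = -12*a - 12*k)
X(q(3, -4), -19) + l = (-12*(-4 - 1*(-4)) - 12*(-19)) + 16 = (-12*(-4 + 4) + 228) + 16 = (-12*0 + 228) + 16 = (0 + 228) + 16 = 228 + 16 = 244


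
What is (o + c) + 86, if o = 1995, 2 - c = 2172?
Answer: -89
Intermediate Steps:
c = -2170 (c = 2 - 1*2172 = 2 - 2172 = -2170)
(o + c) + 86 = (1995 - 2170) + 86 = -175 + 86 = -89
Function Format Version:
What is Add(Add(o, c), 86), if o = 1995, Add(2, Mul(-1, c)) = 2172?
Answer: -89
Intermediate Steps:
c = -2170 (c = Add(2, Mul(-1, 2172)) = Add(2, -2172) = -2170)
Add(Add(o, c), 86) = Add(Add(1995, -2170), 86) = Add(-175, 86) = -89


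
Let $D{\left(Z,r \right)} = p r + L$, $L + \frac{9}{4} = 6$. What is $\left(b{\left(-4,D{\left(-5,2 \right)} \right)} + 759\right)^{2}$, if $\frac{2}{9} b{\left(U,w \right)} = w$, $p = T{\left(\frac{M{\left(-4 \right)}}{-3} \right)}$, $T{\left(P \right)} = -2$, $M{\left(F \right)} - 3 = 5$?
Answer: $\frac{36759969}{64} \approx 5.7437 \cdot 10^{5}$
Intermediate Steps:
$L = \frac{15}{4}$ ($L = - \frac{9}{4} + 6 = \frac{15}{4} \approx 3.75$)
$M{\left(F \right)} = 8$ ($M{\left(F \right)} = 3 + 5 = 8$)
$p = -2$
$D{\left(Z,r \right)} = \frac{15}{4} - 2 r$ ($D{\left(Z,r \right)} = - 2 r + \frac{15}{4} = \frac{15}{4} - 2 r$)
$b{\left(U,w \right)} = \frac{9 w}{2}$
$\left(b{\left(-4,D{\left(-5,2 \right)} \right)} + 759\right)^{2} = \left(\frac{9 \left(\frac{15}{4} - 4\right)}{2} + 759\right)^{2} = \left(\frac{9}{2} \left(- \frac{1}{4}\right) + 759\right)^{2} = \left(- \frac{9}{8} + 759\right)^{2} = \left(\frac{6063}{8}\right)^{2} = \frac{36759969}{64}$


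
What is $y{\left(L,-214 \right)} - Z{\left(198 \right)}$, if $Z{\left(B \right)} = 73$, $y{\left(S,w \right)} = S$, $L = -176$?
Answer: $-249$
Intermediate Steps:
$y{\left(L,-214 \right)} - Z{\left(198 \right)} = -176 - 73 = -249$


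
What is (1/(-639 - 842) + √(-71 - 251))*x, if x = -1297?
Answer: 1297/1481 - 1297*I*√322 ≈ 0.87576 - 23274.0*I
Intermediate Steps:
(1/(-639 - 842) + √(-71 - 251))*x = (1/(-639 - 842) + √(-71 - 251))*(-1297) = (1/(-1481) + √(-322))*(-1297) = (-1/1481 + I*√322)*(-1297) = 1297/1481 - 1297*I*√322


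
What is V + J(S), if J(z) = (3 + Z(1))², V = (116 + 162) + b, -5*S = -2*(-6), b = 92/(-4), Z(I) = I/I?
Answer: 271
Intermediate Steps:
Z(I) = 1
b = -23 (b = 92*(-¼) = -23)
S = -12/5 (S = -(-2)*(-6)/5 = -⅕*12 = -12/5 ≈ -2.4000)
V = 255 (V = (116 + 162) - 23 = 278 - 23 = 255)
J(z) = 16 (J(z) = (3 + 1)² = 4² = 16)
V + J(S) = 255 + 16 = 271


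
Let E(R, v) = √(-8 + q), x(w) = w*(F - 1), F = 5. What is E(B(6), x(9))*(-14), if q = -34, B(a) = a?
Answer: -14*I*√42 ≈ -90.73*I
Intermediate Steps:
x(w) = 4*w (x(w) = w*(5 - 1) = w*4 = 4*w)
E(R, v) = I*√42 (E(R, v) = √(-8 - 34) = √(-42) = I*√42)
E(B(6), x(9))*(-14) = (I*√42)*(-14) = -14*I*√42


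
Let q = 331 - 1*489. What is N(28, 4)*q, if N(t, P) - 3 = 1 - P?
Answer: 0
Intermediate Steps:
N(t, P) = 4 - P (N(t, P) = 3 + (1 - P) = 4 - P)
q = -158 (q = 331 - 489 = -158)
N(28, 4)*q = (4 - 1*4)*(-158) = (4 - 4)*(-158) = 0*(-158) = 0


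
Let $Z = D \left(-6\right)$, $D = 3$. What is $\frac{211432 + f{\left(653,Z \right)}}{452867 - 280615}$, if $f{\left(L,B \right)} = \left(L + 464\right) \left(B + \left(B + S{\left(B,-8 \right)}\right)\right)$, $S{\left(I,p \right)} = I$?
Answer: $\frac{75557}{86126} \approx 0.87728$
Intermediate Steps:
$Z = -18$ ($Z = 3 \left(-6\right) = -18$)
$f{\left(L,B \right)} = 3 B \left(464 + L\right)$ ($f{\left(L,B \right)} = \left(L + 464\right) \left(B + \left(B + B\right)\right) = \left(464 + L\right) \left(B + 2 B\right) = \left(464 + L\right) 3 B = 3 B \left(464 + L\right)$)
$\frac{211432 + f{\left(653,Z \right)}}{452867 - 280615} = \frac{211432 + 3 \left(-18\right) \left(464 + 653\right)}{452867 - 280615} = \frac{211432 + 3 \left(-18\right) 1117}{172252} = \left(211432 - 60318\right) \frac{1}{172252} = 151114 \cdot \frac{1}{172252} = \frac{75557}{86126}$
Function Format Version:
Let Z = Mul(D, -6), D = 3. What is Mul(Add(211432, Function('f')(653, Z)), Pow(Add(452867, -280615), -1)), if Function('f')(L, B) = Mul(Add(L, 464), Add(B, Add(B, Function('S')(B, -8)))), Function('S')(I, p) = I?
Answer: Rational(75557, 86126) ≈ 0.87728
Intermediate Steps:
Z = -18 (Z = Mul(3, -6) = -18)
Function('f')(L, B) = Mul(3, B, Add(464, L)) (Function('f')(L, B) = Mul(Add(L, 464), Add(B, Add(B, B))) = Mul(Add(464, L), Add(B, Mul(2, B))) = Mul(Add(464, L), Mul(3, B)) = Mul(3, B, Add(464, L)))
Mul(Add(211432, Function('f')(653, Z)), Pow(Add(452867, -280615), -1)) = Mul(Add(211432, Mul(3, -18, Add(464, 653))), Pow(Add(452867, -280615), -1)) = Mul(Add(211432, Mul(3, -18, 1117)), Pow(172252, -1)) = Mul(Add(211432, -60318), Rational(1, 172252)) = Mul(151114, Rational(1, 172252)) = Rational(75557, 86126)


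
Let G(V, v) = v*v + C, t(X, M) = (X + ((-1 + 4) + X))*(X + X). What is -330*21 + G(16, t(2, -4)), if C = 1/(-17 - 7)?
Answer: -147505/24 ≈ -6146.0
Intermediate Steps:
t(X, M) = 2*X*(3 + 2*X) (t(X, M) = (X + (3 + X))*(2*X) = (3 + 2*X)*(2*X) = 2*X*(3 + 2*X))
C = -1/24 (C = 1/(-24) = -1/24 ≈ -0.041667)
G(V, v) = -1/24 + v² (G(V, v) = v*v - 1/24 = v² - 1/24 = -1/24 + v²)
-330*21 + G(16, t(2, -4)) = -330*21 + (-1/24 + (2*2*(3 + 2*2))²) = -6930 + (-1/24 + (2*2*(3 + 4))²) = -6930 + (-1/24 + (2*2*7)²) = -6930 + (-1/24 + 28²) = -6930 + (-1/24 + 784) = -6930 + 18815/24 = -147505/24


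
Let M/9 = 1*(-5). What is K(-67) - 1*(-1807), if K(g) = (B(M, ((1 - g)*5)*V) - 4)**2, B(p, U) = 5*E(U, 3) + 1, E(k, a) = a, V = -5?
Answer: 1951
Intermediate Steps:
M = -45 (M = 9*(1*(-5)) = 9*(-5) = -45)
B(p, U) = 16 (B(p, U) = 5*3 + 1 = 15 + 1 = 16)
K(g) = 144 (K(g) = (16 - 4)**2 = 12**2 = 144)
K(-67) - 1*(-1807) = 144 - 1*(-1807) = 144 + 1807 = 1951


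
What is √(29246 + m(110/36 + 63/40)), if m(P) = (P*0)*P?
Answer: √29246 ≈ 171.01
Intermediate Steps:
m(P) = 0 (m(P) = 0*P = 0)
√(29246 + m(110/36 + 63/40)) = √(29246 + 0) = √29246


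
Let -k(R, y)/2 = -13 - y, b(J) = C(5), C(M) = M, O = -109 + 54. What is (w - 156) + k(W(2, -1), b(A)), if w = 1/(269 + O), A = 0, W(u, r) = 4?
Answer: -25679/214 ≈ -120.00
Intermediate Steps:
O = -55
w = 1/214 (w = 1/(269 - 55) = 1/214 ≈ 0.0046729)
b(J) = 5
k(R, y) = 26 + 2*y (k(R, y) = -2*(-13 - y) = 26 + 2*y)
(w - 156) + k(W(2, -1), b(A)) = (1/214 - 156) + (26 + 2*5) = -33383/214 + (26 + 10) = -33383/214 + 36 = -25679/214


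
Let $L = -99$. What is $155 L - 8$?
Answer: $-15353$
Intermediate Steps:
$155 L - 8 = 155 \left(-99\right) - 8 = -15345 - 8 = -15353$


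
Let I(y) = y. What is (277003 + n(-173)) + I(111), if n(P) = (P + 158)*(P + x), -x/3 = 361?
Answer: 295954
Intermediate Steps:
x = -1083 (x = -3*361 = -1083)
n(P) = (-1083 + P)*(158 + P) (n(P) = (P + 158)*(P - 1083) = (158 + P)*(-1083 + P) = (-1083 + P)*(158 + P))
(277003 + n(-173)) + I(111) = (277003 + (-171114 + (-173)**2 - 925*(-173))) + 111 = (277003 + (-171114 + 29929 + 160025)) + 111 = (277003 + 18840) + 111 = 295843 + 111 = 295954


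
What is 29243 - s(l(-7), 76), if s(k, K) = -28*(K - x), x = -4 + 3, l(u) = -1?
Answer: 31399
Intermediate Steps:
x = -1
s(k, K) = -28 - 28*K (s(k, K) = -28*(K - 1*(-1)) = -28*(K + 1) = -28*(1 + K) = -28 - 28*K)
29243 - s(l(-7), 76) = 29243 - (-28 - 28*76) = 29243 - (-28 - 2128) = 29243 - 1*(-2156) = 29243 + 2156 = 31399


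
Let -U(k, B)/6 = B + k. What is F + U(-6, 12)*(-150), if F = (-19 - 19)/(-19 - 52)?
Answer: 383438/71 ≈ 5400.5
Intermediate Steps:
F = 38/71 (F = -38/(-71) = -38*(-1/71) = 38/71 ≈ 0.53521)
U(k, B) = -6*B - 6*k (U(k, B) = -6*(B + k) = -6*B - 6*k)
F + U(-6, 12)*(-150) = 38/71 + (-6*12 - 6*(-6))*(-150) = 38/71 + (-72 + 36)*(-150) = 38/71 - 36*(-150) = 38/71 + 5400 = 383438/71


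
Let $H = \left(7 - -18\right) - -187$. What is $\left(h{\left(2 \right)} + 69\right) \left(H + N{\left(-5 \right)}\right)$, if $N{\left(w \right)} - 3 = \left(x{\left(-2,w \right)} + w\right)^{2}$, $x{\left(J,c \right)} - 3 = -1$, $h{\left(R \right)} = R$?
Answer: $15904$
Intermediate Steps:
$x{\left(J,c \right)} = 2$ ($x{\left(J,c \right)} = 3 - 1 = 2$)
$H = 212$ ($H = \left(7 + 18\right) + 187 = 25 + 187 = 212$)
$N{\left(w \right)} = 3 + \left(2 + w\right)^{2}$
$\left(h{\left(2 \right)} + 69\right) \left(H + N{\left(-5 \right)}\right) = \left(2 + 69\right) \left(212 + \left(3 + \left(2 - 5\right)^{2}\right)\right) = 71 \left(212 + \left(3 + \left(-3\right)^{2}\right)\right) = 71 \left(212 + \left(3 + 9\right)\right) = 71 \left(212 + 12\right) = 71 \cdot 224 = 15904$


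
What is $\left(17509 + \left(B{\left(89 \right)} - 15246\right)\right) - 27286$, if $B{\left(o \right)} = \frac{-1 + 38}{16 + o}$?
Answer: $- \frac{2627378}{105} \approx -25023.0$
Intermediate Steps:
$B{\left(o \right)} = \frac{37}{16 + o}$
$\left(17509 + \left(B{\left(89 \right)} - 15246\right)\right) - 27286 = \left(17509 + \left(\frac{37}{16 + 89} - 15246\right)\right) - 27286 = \left(17509 - \left(15246 - \frac{37}{105}\right)\right) - 27286 = \left(17509 + \left(37 \cdot \frac{1}{105} - 15246\right)\right) - 27286 = \left(17509 + \left(\frac{37}{105} - 15246\right)\right) - 27286 = \left(17509 - \frac{1600793}{105}\right) - 27286 = \frac{237652}{105} - 27286 = - \frac{2627378}{105}$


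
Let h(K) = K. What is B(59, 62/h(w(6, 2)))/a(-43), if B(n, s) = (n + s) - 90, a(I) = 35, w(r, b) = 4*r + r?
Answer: -62/75 ≈ -0.82667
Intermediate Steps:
w(r, b) = 5*r
B(n, s) = -90 + n + s
B(59, 62/h(w(6, 2)))/a(-43) = (-90 + 59 + 62/((5*6)))/35 = (-90 + 59 + 62/30)*(1/35) = (-90 + 59 + 62*(1/30))*(1/35) = (-90 + 59 + 31/15)*(1/35) = -434/15*1/35 = -62/75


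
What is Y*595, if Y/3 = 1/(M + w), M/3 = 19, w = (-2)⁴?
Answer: 1785/73 ≈ 24.452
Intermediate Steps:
w = 16
M = 57 (M = 3*19 = 57)
Y = 3/73 (Y = 3/(57 + 16) = 3/73 ≈ 0.041096)
Y*595 = (3/73)*595 = 1785/73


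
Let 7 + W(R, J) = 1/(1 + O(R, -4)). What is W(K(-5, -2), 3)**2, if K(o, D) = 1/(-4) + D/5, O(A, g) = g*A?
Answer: 14641/324 ≈ 45.188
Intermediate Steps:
O(A, g) = A*g
K(o, D) = -1/4 + D/5 (K(o, D) = 1*(-1/4) + D*(1/5) = -1/4 + D/5)
W(R, J) = -7 + 1/(1 - 4*R) (W(R, J) = -7 + 1/(1 + R*(-4)) = -7 + 1/(1 - 4*R))
W(K(-5, -2), 3)**2 = (2*(-3 + 14*(-1/4 + (1/5)*(-2)))/(1 - 4*(-1/4 + (1/5)*(-2))))**2 = (2*(-3 + 14*(-1/4 - 2/5))/(1 - 4*(-1/4 - 2/5)))**2 = (2*(-3 + 14*(-13/20))/(1 - 4*(-13/20)))**2 = (2*(-3 - 91/10)/(1 + 13/5))**2 = (2*(-121/10)/(18/5))**2 = (2*(5/18)*(-121/10))**2 = (-121/18)**2 = 14641/324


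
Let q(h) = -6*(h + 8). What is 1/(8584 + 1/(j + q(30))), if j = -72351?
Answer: 72579/623018135 ≈ 0.00011650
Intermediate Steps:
q(h) = -48 - 6*h (q(h) = -6*(8 + h) = -48 - 6*h)
1/(8584 + 1/(j + q(30))) = 1/(8584 + 1/(-72351 + (-48 - 6*30))) = 1/(8584 + 1/(-72351 + (-48 - 180))) = 1/(8584 + 1/(-72351 - 228)) = 1/(8584 + 1/(-72579)) = 1/(8584 - 1/72579) = 1/(623018135/72579) = 72579/623018135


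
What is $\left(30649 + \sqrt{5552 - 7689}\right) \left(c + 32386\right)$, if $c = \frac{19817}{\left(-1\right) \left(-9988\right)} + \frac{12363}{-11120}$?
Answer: $\frac{27561867947573961}{27766640} + \frac{899274623889 i \sqrt{2137}}{27766640} \approx 9.9263 \cdot 10^{8} + 1.4972 \cdot 10^{6} i$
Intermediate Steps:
$c = \frac{24220849}{27766640}$ ($c = \frac{19817}{9988} + 12363 \left(- \frac{1}{11120}\right) = 19817 \cdot \frac{1}{9988} - \frac{12363}{11120} = \frac{19817}{9988} - \frac{12363}{11120} = \frac{24220849}{27766640} \approx 0.8723$)
$\left(30649 + \sqrt{5552 - 7689}\right) \left(c + 32386\right) = \left(30649 + \sqrt{5552 - 7689}\right) \left(\frac{24220849}{27766640} + 32386\right) = \left(30649 + \sqrt{-2137}\right) \frac{899274623889}{27766640} = \left(30649 + i \sqrt{2137}\right) \frac{899274623889}{27766640} = \frac{27561867947573961}{27766640} + \frac{899274623889 i \sqrt{2137}}{27766640}$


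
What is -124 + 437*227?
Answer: 99075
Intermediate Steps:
-124 + 437*227 = -124 + 99199 = 99075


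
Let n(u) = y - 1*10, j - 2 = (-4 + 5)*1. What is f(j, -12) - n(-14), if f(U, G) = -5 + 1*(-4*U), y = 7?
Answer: -14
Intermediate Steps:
j = 3 (j = 2 + (-4 + 5)*1 = 2 + 1*1 = 2 + 1 = 3)
n(u) = -3 (n(u) = 7 - 1*10 = 7 - 10 = -3)
f(U, G) = -5 - 4*U
f(j, -12) - n(-14) = (-5 - 4*3) - 1*(-3) = (-5 - 12) + 3 = -17 + 3 = -14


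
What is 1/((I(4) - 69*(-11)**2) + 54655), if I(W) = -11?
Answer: 1/46295 ≈ 2.1601e-5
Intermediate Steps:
1/((I(4) - 69*(-11)**2) + 54655) = 1/((-11 - 69*(-11)**2) + 54655) = 1/((-11 - 69*121) + 54655) = 1/((-11 - 8349) + 54655) = 1/(-8360 + 54655) = 1/46295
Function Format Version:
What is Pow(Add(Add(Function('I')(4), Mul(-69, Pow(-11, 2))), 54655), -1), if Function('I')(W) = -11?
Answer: Rational(1, 46295) ≈ 2.1601e-5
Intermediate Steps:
Pow(Add(Add(Function('I')(4), Mul(-69, Pow(-11, 2))), 54655), -1) = Pow(Add(Add(-11, Mul(-69, Pow(-11, 2))), 54655), -1) = Pow(Add(Add(-11, Mul(-69, 121)), 54655), -1) = Pow(Add(Add(-11, -8349), 54655), -1) = Pow(Add(-8360, 54655), -1) = Pow(46295, -1) = Rational(1, 46295)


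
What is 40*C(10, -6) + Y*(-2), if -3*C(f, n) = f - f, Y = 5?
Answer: -10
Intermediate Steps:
C(f, n) = 0 (C(f, n) = -(f - f)/3 = -1/3*0 = 0)
40*C(10, -6) + Y*(-2) = 40*0 + 5*(-2) = 0 - 10 = -10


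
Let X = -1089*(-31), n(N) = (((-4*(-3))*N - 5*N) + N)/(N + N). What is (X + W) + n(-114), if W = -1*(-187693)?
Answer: 221456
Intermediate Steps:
n(N) = 4 (n(N) = ((12*N - 5*N) + N)/((2*N)) = (7*N + N)*(1/(2*N)) = (8*N)*(1/(2*N)) = 4)
W = 187693
X = 33759
(X + W) + n(-114) = (33759 + 187693) + 4 = 221452 + 4 = 221456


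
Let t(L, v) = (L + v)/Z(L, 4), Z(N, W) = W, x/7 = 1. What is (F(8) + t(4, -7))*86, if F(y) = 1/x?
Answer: -731/14 ≈ -52.214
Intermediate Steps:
x = 7 (x = 7*1 = 7)
F(y) = 1/7
t(L, v) = L/4 + v/4 (t(L, v) = (L + v)/4 = (L + v)*(1/4) = L/4 + v/4)
(F(8) + t(4, -7))*86 = (1/7 + ((1/4)*4 + (1/4)*(-7)))*86 = (1/7 + (1 - 7/4))*86 = (1/7 - 3/4)*86 = -17/28*86 = -731/14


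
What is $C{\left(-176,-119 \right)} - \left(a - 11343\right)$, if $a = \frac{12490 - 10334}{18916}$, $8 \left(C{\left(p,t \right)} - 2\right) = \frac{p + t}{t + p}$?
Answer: $\frac{429204457}{37832} \approx 11345.0$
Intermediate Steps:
$C{\left(p,t \right)} = \frac{17}{8}$ ($C{\left(p,t \right)} = 2 + \frac{\left(p + t\right) \frac{1}{t + p}}{8} = 2 + \frac{\left(p + t\right) \frac{1}{p + t}}{8} = 2 + \frac{1}{8} \cdot 1 = 2 + \frac{1}{8} = \frac{17}{8}$)
$a = \frac{539}{4729}$ ($a = 2156 \cdot \frac{1}{18916} = \frac{539}{4729} \approx 0.11398$)
$C{\left(-176,-119 \right)} - \left(a - 11343\right) = \frac{17}{8} - \left(\frac{539}{4729} - 11343\right) = \frac{17}{8} - - \frac{53640508}{4729} = \frac{17}{8} + \frac{53640508}{4729} = \frac{429204457}{37832}$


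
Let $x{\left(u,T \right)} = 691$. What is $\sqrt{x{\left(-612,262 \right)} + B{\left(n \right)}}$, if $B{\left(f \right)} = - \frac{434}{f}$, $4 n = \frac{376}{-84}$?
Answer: $\frac{\sqrt{2383135}}{47} \approx 32.846$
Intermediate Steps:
$n = - \frac{47}{42}$ ($n = \frac{376 \frac{1}{-84}}{4} = \frac{376 \left(- \frac{1}{84}\right)}{4} = \frac{1}{4} \left(- \frac{94}{21}\right) = - \frac{47}{42} \approx -1.119$)
$\sqrt{x{\left(-612,262 \right)} + B{\left(n \right)}} = \sqrt{691 - \frac{434}{- \frac{47}{42}}} = \sqrt{691 - - \frac{18228}{47}} = \sqrt{691 + \frac{18228}{47}} = \sqrt{\frac{50705}{47}} = \frac{\sqrt{2383135}}{47}$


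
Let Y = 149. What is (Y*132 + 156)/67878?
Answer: 3304/11313 ≈ 0.29205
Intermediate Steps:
(Y*132 + 156)/67878 = (149*132 + 156)/67878 = (19668 + 156)*(1/67878) = 19824*(1/67878) = 3304/11313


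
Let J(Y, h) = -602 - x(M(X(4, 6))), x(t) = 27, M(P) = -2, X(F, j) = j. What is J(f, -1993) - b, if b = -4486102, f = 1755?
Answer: 4485473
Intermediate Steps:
J(Y, h) = -629 (J(Y, h) = -602 - 1*27 = -602 - 27 = -629)
J(f, -1993) - b = -629 - 1*(-4486102) = -629 + 4486102 = 4485473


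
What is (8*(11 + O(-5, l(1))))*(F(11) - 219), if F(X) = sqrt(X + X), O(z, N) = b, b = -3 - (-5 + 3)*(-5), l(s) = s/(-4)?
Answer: 3504 - 16*sqrt(22) ≈ 3429.0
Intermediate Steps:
l(s) = -s/4 (l(s) = s*(-1/4) = -s/4)
b = -13 (b = -3 - (-2)*(-5) = -3 - 1*10 = -3 - 10 = -13)
O(z, N) = -13
F(X) = sqrt(2)*sqrt(X) (F(X) = sqrt(2*X) = sqrt(2)*sqrt(X))
(8*(11 + O(-5, l(1))))*(F(11) - 219) = (8*(11 - 13))*(sqrt(2)*sqrt(11) - 219) = (8*(-2))*(sqrt(22) - 219) = -16*(-219 + sqrt(22)) = 3504 - 16*sqrt(22)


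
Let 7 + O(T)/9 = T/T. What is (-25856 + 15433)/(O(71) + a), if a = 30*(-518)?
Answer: 10423/15594 ≈ 0.66840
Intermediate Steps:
a = -15540
O(T) = -54 (O(T) = -63 + 9*(T/T) = -63 + 9*1 = -63 + 9 = -54)
(-25856 + 15433)/(O(71) + a) = (-25856 + 15433)/(-54 - 15540) = -10423/(-15594) = -10423*(-1/15594) = 10423/15594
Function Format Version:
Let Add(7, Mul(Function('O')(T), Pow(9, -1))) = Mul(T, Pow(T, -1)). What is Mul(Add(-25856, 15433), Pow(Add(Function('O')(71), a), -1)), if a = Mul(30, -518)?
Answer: Rational(10423, 15594) ≈ 0.66840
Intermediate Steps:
a = -15540
Function('O')(T) = -54 (Function('O')(T) = Add(-63, Mul(9, Mul(T, Pow(T, -1)))) = Add(-63, Mul(9, 1)) = Add(-63, 9) = -54)
Mul(Add(-25856, 15433), Pow(Add(Function('O')(71), a), -1)) = Mul(Add(-25856, 15433), Pow(Add(-54, -15540), -1)) = Mul(-10423, Pow(-15594, -1)) = Mul(-10423, Rational(-1, 15594)) = Rational(10423, 15594)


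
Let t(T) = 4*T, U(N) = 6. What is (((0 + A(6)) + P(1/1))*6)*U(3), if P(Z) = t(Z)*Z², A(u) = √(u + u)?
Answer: 144 + 72*√3 ≈ 268.71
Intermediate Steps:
A(u) = √2*√u (A(u) = √(2*u) = √2*√u)
P(Z) = 4*Z³ (P(Z) = (4*Z)*Z² = 4*Z³)
(((0 + A(6)) + P(1/1))*6)*U(3) = (((0 + √2*√6) + 4*(1/1)³)*6)*6 = (((0 + 2*√3) + 4*1³)*6)*6 = ((2*√3 + 4*1)*6)*6 = ((2*√3 + 4)*6)*6 = ((4 + 2*√3)*6)*6 = (24 + 12*√3)*6 = 144 + 72*√3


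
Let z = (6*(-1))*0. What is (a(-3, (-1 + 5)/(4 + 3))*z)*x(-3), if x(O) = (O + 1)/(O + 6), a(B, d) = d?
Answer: 0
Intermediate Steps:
x(O) = (1 + O)/(6 + O)
z = 0 (z = -6*0 = 0)
(a(-3, (-1 + 5)/(4 + 3))*z)*x(-3) = (((-1 + 5)/(4 + 3))*0)*((1 - 3)/(6 - 3)) = ((4/7)*0)*(-2/3) = 0*(-2/3) = 0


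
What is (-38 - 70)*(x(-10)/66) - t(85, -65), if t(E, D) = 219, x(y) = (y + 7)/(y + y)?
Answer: -24117/110 ≈ -219.25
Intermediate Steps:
x(y) = (7 + y)/(2*y) (x(y) = (7 + y)/((2*y)) = (7 + y)*(1/(2*y)) = (7 + y)/(2*y))
(-38 - 70)*(x(-10)/66) - t(85, -65) = (-38 - 70)*(((½)*(7 - 10)/(-10))/66) - 1*219 = -108*(½)*(-⅒)*(-3)/66 - 219 = -81/(5*66) - 219 = -108*1/440 - 219 = -27/110 - 219 = -24117/110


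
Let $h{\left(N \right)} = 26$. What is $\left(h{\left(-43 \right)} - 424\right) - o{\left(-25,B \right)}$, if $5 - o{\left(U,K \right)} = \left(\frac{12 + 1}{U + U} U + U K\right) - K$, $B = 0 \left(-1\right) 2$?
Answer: $- \frac{793}{2} \approx -396.5$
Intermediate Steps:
$B = 0$ ($B = 0 \cdot 2 = 0$)
$o{\left(U,K \right)} = - \frac{3}{2} + K - K U$ ($o{\left(U,K \right)} = 5 - \left(\left(\frac{12 + 1}{U + U} U + U K\right) - K\right) = 5 - \left(\left(\frac{13}{2 U} U + K U\right) - K\right) = 5 - \left(\left(\frac{13}{2} + K U\right) - K\right) = 5 - \left(\frac{13}{2} - K + K U\right) = - \frac{3}{2} + K - K U$)
$\left(h{\left(-43 \right)} - 424\right) - o{\left(-25,B \right)} = \left(26 - 424\right) - \left(- \frac{3}{2} + 0 - 0 \left(-25\right)\right) = \left(26 - 424\right) - \left(- \frac{3}{2} + 0 + 0\right) = -398 - - \frac{3}{2} = -398 + \frac{3}{2} = - \frac{793}{2}$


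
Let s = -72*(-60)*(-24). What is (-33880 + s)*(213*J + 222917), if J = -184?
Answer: -25273211000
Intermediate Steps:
s = -103680 (s = 4320*(-24) = -103680)
(-33880 + s)*(213*J + 222917) = (-33880 - 103680)*(213*(-184) + 222917) = -137560*(-39192 + 222917) = -137560*183725 = -25273211000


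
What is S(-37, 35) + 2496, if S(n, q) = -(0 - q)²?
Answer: 1271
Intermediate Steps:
S(n, q) = -q² (S(n, q) = -(-q)² = -q²)
S(-37, 35) + 2496 = -1*35² + 2496 = -1*1225 + 2496 = -1225 + 2496 = 1271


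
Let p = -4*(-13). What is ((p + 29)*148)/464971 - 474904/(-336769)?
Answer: 224853774556/156587818699 ≈ 1.4360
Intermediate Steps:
p = 52
((p + 29)*148)/464971 - 474904/(-336769) = ((52 + 29)*148)/464971 - 474904/(-336769) = (81*148)*(1/464971) - 474904*(-1/336769) = 11988*(1/464971) + 474904/336769 = 11988/464971 + 474904/336769 = 224853774556/156587818699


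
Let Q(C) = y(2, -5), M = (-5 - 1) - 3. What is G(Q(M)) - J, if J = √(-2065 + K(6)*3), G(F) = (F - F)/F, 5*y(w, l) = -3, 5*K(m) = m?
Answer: -I*√51535/5 ≈ -45.403*I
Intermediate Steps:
K(m) = m/5
y(w, l) = -⅗ (y(w, l) = (⅕)*(-3) = -⅗)
M = -9 (M = -6 - 3 = -9)
Q(C) = -⅗
G(F) = 0 (G(F) = 0/F = 0)
J = I*√51535/5 (J = √(-2065 + ((⅕)*6)*3) = √(-2065 + (6/5)*3) = √(-2065 + 18/5) = √(-10307/5) = I*√51535/5 ≈ 45.403*I)
G(Q(M)) - J = 0 - I*√51535/5 = -I*√51535/5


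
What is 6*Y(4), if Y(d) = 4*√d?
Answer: 48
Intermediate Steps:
6*Y(4) = 6*(4*√4) = 6*(4*2) = 6*8 = 48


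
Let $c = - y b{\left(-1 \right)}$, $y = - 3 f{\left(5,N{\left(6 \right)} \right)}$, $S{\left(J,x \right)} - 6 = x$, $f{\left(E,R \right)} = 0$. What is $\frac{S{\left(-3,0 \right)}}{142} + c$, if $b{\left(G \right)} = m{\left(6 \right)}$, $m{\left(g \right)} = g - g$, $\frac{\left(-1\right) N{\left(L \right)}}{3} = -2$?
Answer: $\frac{3}{71} \approx 0.042253$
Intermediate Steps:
$N{\left(L \right)} = 6$ ($N{\left(L \right)} = \left(-3\right) \left(-2\right) = 6$)
$S{\left(J,x \right)} = 6 + x$
$y = 0$ ($y = \left(-3\right) 0 = 0$)
$m{\left(g \right)} = 0$
$b{\left(G \right)} = 0$
$c = 0$ ($c = \left(-1\right) 0 \cdot 0 = 0 \cdot 0 = 0$)
$\frac{S{\left(-3,0 \right)}}{142} + c = \frac{6 + 0}{142} + 0 = \frac{1}{142} \cdot 6 + 0 = \frac{3}{71} + 0 = \frac{3}{71}$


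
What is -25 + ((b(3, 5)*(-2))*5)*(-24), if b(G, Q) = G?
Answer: 695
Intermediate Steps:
-25 + ((b(3, 5)*(-2))*5)*(-24) = -25 + ((3*(-2))*5)*(-24) = -25 - 6*5*(-24) = -25 - 30*(-24) = -25 + 720 = 695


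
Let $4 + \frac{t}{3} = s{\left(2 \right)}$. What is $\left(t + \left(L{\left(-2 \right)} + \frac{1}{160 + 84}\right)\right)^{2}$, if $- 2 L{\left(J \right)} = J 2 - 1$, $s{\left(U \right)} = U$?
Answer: $\frac{727609}{59536} \approx 12.221$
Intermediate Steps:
$L{\left(J \right)} = \frac{1}{2} - J$ ($L{\left(J \right)} = - \frac{J 2 - 1}{2} = - \frac{2 J - 1}{2} = - \frac{-1 + 2 J}{2} = \frac{1}{2} - J$)
$t = -6$ ($t = -12 + 3 \cdot 2 = -12 + 6 = -6$)
$\left(t + \left(L{\left(-2 \right)} + \frac{1}{160 + 84}\right)\right)^{2} = \left(-6 + \left(\left(\frac{1}{2} - -2\right) + \frac{1}{160 + 84}\right)\right)^{2} = \left(-6 + \left(\left(\frac{1}{2} + 2\right) + \frac{1}{244}\right)\right)^{2} = \left(-6 + \left(\frac{5}{2} + \frac{1}{244}\right)\right)^{2} = \left(-6 + \frac{611}{244}\right)^{2} = \left(- \frac{853}{244}\right)^{2} = \frac{727609}{59536}$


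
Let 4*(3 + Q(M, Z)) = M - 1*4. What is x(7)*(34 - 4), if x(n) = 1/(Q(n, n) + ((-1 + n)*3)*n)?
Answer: 8/33 ≈ 0.24242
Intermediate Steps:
Q(M, Z) = -4 + M/4 (Q(M, Z) = -3 + (M - 1*4)/4 = -3 + (M - 4)/4 = -3 + (-4 + M)/4 = -3 + (-1 + M/4) = -4 + M/4)
x(n) = 1/(-4 + n/4 + n*(-3 + 3*n)) (x(n) = 1/((-4 + n/4) + ((-1 + n)*3)*n) = 1/((-4 + n/4) + (-3 + 3*n)*n) = 1/((-4 + n/4) + n*(-3 + 3*n)) = 1/(-4 + n/4 + n*(-3 + 3*n)))
x(7)*(34 - 4) = (4/(-16 - 11*7 + 12*7²))*(34 - 4) = (4/(-16 - 77 + 12*49))*30 = (4/(-16 - 77 + 588))*30 = (4/495)*30 = 8/33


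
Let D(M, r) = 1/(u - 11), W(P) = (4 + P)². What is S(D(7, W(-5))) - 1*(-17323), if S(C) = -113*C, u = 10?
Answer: 17436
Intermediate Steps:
D(M, r) = -1 (D(M, r) = 1/(10 - 11) = 1/(-1) = -1)
S(D(7, W(-5))) - 1*(-17323) = -113*(-1) - 1*(-17323) = 113 + 17323 = 17436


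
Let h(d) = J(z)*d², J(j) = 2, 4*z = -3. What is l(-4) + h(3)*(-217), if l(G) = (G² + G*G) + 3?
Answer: -3871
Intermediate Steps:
z = -¾ (z = (¼)*(-3) = -¾ ≈ -0.75000)
l(G) = 3 + 2*G² (l(G) = (G² + G²) + 3 = 2*G² + 3 = 3 + 2*G²)
h(d) = 2*d²
l(-4) + h(3)*(-217) = (3 + 2*(-4)²) + (2*3²)*(-217) = (3 + 2*16) + (2*9)*(-217) = (3 + 32) + 18*(-217) = 35 - 3906 = -3871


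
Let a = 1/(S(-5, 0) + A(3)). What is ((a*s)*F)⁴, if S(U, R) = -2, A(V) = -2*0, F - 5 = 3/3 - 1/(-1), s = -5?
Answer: 1500625/16 ≈ 93789.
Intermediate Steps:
F = 7 (F = 5 + (3/3 - 1/(-1)) = 5 + (3*(⅓) - 1*(-1)) = 5 + (1 + 1) = 5 + 2 = 7)
A(V) = 0
a = -½ (a = 1/(-2 + 0) = 1/(-2) = -½ ≈ -0.50000)
((a*s)*F)⁴ = (-½*(-5)*7)⁴ = ((5/2)*7)⁴ = (35/2)⁴ = 1500625/16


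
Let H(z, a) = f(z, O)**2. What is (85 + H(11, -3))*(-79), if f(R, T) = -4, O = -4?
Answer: -7979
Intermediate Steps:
H(z, a) = 16 (H(z, a) = (-4)**2 = 16)
(85 + H(11, -3))*(-79) = (85 + 16)*(-79) = 101*(-79) = -7979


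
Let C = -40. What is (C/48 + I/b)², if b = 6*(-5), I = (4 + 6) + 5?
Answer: 16/9 ≈ 1.7778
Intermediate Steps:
I = 15 (I = 10 + 5 = 15)
b = -30
(C/48 + I/b)² = (-40/48 + 15/(-30))² = (-40*1/48 + 15*(-1/30))² = (-⅚ - ½)² = (-4/3)² = 16/9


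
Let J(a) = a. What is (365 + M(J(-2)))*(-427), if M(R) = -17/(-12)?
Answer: -1877519/12 ≈ -1.5646e+5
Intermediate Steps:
M(R) = 17/12 (M(R) = -17*(-1/12) = 17/12)
(365 + M(J(-2)))*(-427) = (365 + 17/12)*(-427) = (4397/12)*(-427) = -1877519/12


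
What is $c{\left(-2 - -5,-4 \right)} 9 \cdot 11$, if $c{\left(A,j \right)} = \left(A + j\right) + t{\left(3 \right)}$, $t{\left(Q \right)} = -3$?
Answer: $-396$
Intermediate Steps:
$c{\left(A,j \right)} = -3 + A + j$ ($c{\left(A,j \right)} = \left(A + j\right) - 3 = -3 + A + j$)
$c{\left(-2 - -5,-4 \right)} 9 \cdot 11 = \left(-3 - -3 - 4\right) 9 \cdot 11 = \left(-3 + \left(-2 + 5\right) - 4\right) 9 \cdot 11 = \left(-3 + 3 - 4\right) 9 \cdot 11 = \left(-4\right) 9 \cdot 11 = \left(-36\right) 11 = -396$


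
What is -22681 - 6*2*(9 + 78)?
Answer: -23725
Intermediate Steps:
-22681 - 6*2*(9 + 78) = -22681 - 12*87 = -22681 - 1*1044 = -22681 - 1044 = -23725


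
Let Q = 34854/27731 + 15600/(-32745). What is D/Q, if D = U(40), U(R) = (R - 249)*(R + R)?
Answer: -506087422280/23623021 ≈ -21424.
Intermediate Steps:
U(R) = 2*R*(-249 + R) (U(R) = (-249 + R)*(2*R) = 2*R*(-249 + R))
D = -16720 (D = 2*40*(-249 + 40) = 2*40*(-209) = -16720)
Q = 47246042/60536773 (Q = 34854*(1/27731) + 15600*(-1/32745) = 34854/27731 - 1040/2183 = 47246042/60536773 ≈ 0.78045)
D/Q = -16720/47246042/60536773 = -16720*60536773/47246042 = -506087422280/23623021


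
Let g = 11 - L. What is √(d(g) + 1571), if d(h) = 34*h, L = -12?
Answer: √2353 ≈ 48.508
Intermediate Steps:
g = 23 (g = 11 - 1*(-12) = 11 + 12 = 23)
√(d(g) + 1571) = √(34*23 + 1571) = √(782 + 1571) = √2353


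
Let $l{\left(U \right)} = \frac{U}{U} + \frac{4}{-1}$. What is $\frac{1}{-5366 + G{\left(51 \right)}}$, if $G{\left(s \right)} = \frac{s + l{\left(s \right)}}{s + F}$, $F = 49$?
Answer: $- \frac{25}{134138} \approx -0.00018638$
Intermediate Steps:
$l{\left(U \right)} = -3$ ($l{\left(U \right)} = 1 + 4 \left(-1\right) = 1 - 4 = -3$)
$G{\left(s \right)} = \frac{-3 + s}{49 + s}$ ($G{\left(s \right)} = \frac{s - 3}{s + 49} = \frac{-3 + s}{49 + s}$)
$\frac{1}{-5366 + G{\left(51 \right)}} = \frac{1}{-5366 + \frac{-3 + 51}{49 + 51}} = \frac{1}{-5366 + \frac{1}{100} \cdot 48} = \frac{1}{-5366 + \frac{12}{25}} = \frac{1}{- \frac{134138}{25}} = - \frac{25}{134138}$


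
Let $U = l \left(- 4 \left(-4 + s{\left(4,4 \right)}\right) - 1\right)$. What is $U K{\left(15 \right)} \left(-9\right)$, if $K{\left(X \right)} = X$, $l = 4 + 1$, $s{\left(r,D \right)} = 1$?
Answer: $-7425$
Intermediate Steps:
$l = 5$
$U = 55$ ($U = 5 \left(- 4 \left(-4 + 1\right) - 1\right) = 5 \left(\left(-4\right) \left(-3\right) - 1\right) = 5 \left(12 - 1\right) = 5 \cdot 11 = 55$)
$U K{\left(15 \right)} \left(-9\right) = 55 \cdot 15 \left(-9\right) = 825 \left(-9\right) = -7425$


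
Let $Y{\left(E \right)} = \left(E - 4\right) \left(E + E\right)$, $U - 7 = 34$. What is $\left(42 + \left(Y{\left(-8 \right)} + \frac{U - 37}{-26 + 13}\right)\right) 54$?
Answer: $\frac{164052}{13} \approx 12619.0$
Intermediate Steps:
$U = 41$ ($U = 7 + 34 = 41$)
$Y{\left(E \right)} = 2 E \left(-4 + E\right)$ ($Y{\left(E \right)} = \left(-4 + E\right) 2 E = 2 E \left(-4 + E\right)$)
$\left(42 + \left(Y{\left(-8 \right)} + \frac{U - 37}{-26 + 13}\right)\right) 54 = \left(42 + \left(2 \left(-8\right) \left(-4 - 8\right) + \frac{41 - 37}{-26 + 13}\right)\right) 54 = \left(42 + \left(2 \left(-8\right) \left(-12\right) + \frac{4}{-13}\right)\right) 54 = \left(42 + \left(192 + 4 \left(- \frac{1}{13}\right)\right)\right) 54 = \left(42 + \left(192 - \frac{4}{13}\right)\right) 54 = \left(42 + \frac{2492}{13}\right) 54 = \frac{3038}{13} \cdot 54 = \frac{164052}{13}$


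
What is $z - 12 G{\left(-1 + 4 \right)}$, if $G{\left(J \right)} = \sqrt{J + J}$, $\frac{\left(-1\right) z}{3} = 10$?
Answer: $-30 - 12 \sqrt{6} \approx -59.394$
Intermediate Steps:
$z = -30$ ($z = \left(-3\right) 10 = -30$)
$G{\left(J \right)} = \sqrt{2} \sqrt{J}$ ($G{\left(J \right)} = \sqrt{2 J} = \sqrt{2} \sqrt{J}$)
$z - 12 G{\left(-1 + 4 \right)} = -30 - 12 \sqrt{2} \sqrt{-1 + 4} = -30 - 12 \sqrt{2} \sqrt{3} = -30 - 12 \sqrt{6}$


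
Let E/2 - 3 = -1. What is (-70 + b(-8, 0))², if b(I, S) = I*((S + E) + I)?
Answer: 1444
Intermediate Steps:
E = 4 (E = 6 + 2*(-1) = 6 - 2 = 4)
b(I, S) = I*(4 + I + S) (b(I, S) = I*((S + 4) + I) = I*((4 + S) + I) = I*(4 + I + S))
(-70 + b(-8, 0))² = (-70 - 8*(4 - 8 + 0))² = (-70 - 8*(-4))² = (-70 + 32)² = (-38)² = 1444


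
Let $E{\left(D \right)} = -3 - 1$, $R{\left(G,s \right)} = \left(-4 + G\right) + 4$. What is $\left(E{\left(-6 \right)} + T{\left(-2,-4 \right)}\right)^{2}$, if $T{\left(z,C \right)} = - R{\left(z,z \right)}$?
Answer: $4$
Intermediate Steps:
$R{\left(G,s \right)} = G$
$T{\left(z,C \right)} = - z$
$E{\left(D \right)} = -4$ ($E{\left(D \right)} = -3 - 1 = -4$)
$\left(E{\left(-6 \right)} + T{\left(-2,-4 \right)}\right)^{2} = \left(-4 - -2\right)^{2} = \left(-4 + 2\right)^{2} = \left(-2\right)^{2} = 4$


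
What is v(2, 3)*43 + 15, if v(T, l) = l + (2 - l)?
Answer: 101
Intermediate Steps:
v(T, l) = 2
v(2, 3)*43 + 15 = 2*43 + 15 = 86 + 15 = 101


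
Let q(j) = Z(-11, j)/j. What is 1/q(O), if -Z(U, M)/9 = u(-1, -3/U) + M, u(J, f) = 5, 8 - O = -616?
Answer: -208/1887 ≈ -0.11023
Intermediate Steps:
O = 624 (O = 8 - 1*(-616) = 8 + 616 = 624)
Z(U, M) = -45 - 9*M (Z(U, M) = -9*(5 + M) = -45 - 9*M)
q(j) = (-45 - 9*j)/j
1/q(O) = 1/(-9 - 45/624) = 1/(-9 - 45*1/624) = 1/(-9 - 15/208) = 1/(-1887/208) = -208/1887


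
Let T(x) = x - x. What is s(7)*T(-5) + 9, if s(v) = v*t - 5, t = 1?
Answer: 9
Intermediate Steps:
s(v) = -5 + v (s(v) = v*1 - 5 = v - 5 = -5 + v)
T(x) = 0
s(7)*T(-5) + 9 = (-5 + 7)*0 + 9 = 2*0 + 9 = 0 + 9 = 9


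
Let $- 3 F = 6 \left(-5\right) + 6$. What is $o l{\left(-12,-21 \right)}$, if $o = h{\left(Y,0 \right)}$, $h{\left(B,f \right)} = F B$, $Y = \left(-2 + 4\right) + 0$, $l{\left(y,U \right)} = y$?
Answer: $-192$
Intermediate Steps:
$F = 8$ ($F = - \frac{6 \left(-5\right) + 6}{3} = - \frac{-30 + 6}{3} = \left(- \frac{1}{3}\right) \left(-24\right) = 8$)
$Y = 2$ ($Y = 2 + 0 = 2$)
$h{\left(B,f \right)} = 8 B$
$o = 16$ ($o = 8 \cdot 2 = 16$)
$o l{\left(-12,-21 \right)} = 16 \left(-12\right) = -192$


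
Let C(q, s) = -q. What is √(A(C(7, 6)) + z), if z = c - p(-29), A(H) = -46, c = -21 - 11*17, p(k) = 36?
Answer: I*√290 ≈ 17.029*I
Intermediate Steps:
c = -208 (c = -21 - 187 = -208)
z = -244 (z = -208 - 1*36 = -208 - 36 = -244)
√(A(C(7, 6)) + z) = √(-46 - 244) = √(-290) = I*√290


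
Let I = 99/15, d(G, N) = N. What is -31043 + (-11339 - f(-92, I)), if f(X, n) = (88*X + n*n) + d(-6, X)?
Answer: -855939/25 ≈ -34238.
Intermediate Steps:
I = 33/5 (I = 99*(1/15) = 33/5 ≈ 6.6000)
f(X, n) = n² + 89*X (f(X, n) = (88*X + n*n) + X = (88*X + n²) + X = (n² + 88*X) + X = n² + 89*X)
-31043 + (-11339 - f(-92, I)) = -31043 + (-11339 - ((33/5)² + 89*(-92))) = -31043 + (-11339 - (1089/25 - 8188)) = -31043 + (-11339 - 1*(-203611/25)) = -31043 + (-11339 + 203611/25) = -31043 - 79864/25 = -855939/25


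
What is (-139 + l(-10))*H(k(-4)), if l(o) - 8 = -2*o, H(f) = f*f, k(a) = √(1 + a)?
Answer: 333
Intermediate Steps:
H(f) = f²
l(o) = 8 - 2*o
(-139 + l(-10))*H(k(-4)) = (-139 + (8 - 2*(-10)))*(√(1 - 4))² = (-139 + (8 + 20))*(√(-3))² = (-139 + 28)*(I*√3)² = -111*(-3) = 333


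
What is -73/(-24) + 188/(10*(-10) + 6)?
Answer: 25/24 ≈ 1.0417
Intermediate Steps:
-73/(-24) + 188/(10*(-10) + 6) = -73*(-1/24) + 188/(-100 + 6) = 73/24 + 188/(-94) = 73/24 + 188*(-1/94) = 73/24 - 2 = 25/24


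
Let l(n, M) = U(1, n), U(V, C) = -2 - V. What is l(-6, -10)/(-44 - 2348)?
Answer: 3/2392 ≈ 0.0012542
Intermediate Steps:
l(n, M) = -3 (l(n, M) = -2 - 1*1 = -2 - 1 = -3)
l(-6, -10)/(-44 - 2348) = -3/(-44 - 2348) = -3/(-2392) = -1/2392*(-3) = 3/2392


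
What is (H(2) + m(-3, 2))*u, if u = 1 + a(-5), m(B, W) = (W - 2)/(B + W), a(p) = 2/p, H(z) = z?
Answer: 6/5 ≈ 1.2000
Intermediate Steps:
m(B, W) = (-2 + W)/(B + W)
u = 3/5 (u = 1 + 2/(-5) = 1 + 2*(-1/5) = 1 - 2/5 = 3/5 ≈ 0.60000)
(H(2) + m(-3, 2))*u = (2 + (-2 + 2)/(-3 + 2))*(3/5) = (2 + 0/(-1))*(3/5) = (2 - 1*0)*(3/5) = (2 + 0)*(3/5) = 2*(3/5) = 6/5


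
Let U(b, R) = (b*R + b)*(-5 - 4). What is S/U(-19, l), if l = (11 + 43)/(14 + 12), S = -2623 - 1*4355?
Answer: -15119/1140 ≈ -13.262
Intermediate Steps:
S = -6978 (S = -2623 - 4355 = -6978)
l = 27/13 (l = 54/26 = 54*(1/26) = 27/13 ≈ 2.0769)
U(b, R) = -9*b - 9*R*b (U(b, R) = (R*b + b)*(-9) = (b + R*b)*(-9) = -9*b - 9*R*b)
S/U(-19, l) = -6978*1/(171*(1 + 27/13)) = -6978/((-9*(-19)*40/13)) = -6978/6840/13 = -6978*13/6840 = -15119/1140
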